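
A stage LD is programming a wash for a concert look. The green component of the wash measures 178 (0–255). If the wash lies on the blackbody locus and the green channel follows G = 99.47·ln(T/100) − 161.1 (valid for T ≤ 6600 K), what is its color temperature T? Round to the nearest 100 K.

ln t = (178 + 161.1) / 99.47 = 3.4091.
t = e^3.4091 = 30.237.
T = 100·t = 3024 K → 3000 K to the nearest 100 K.

3000 K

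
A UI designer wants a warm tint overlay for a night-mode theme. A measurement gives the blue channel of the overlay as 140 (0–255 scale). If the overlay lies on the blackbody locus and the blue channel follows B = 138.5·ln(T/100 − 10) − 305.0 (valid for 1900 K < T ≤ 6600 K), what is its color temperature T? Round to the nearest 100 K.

3500 K

ln(t − 10) = (140 + 305.0) / 138.5 = 3.2130.
t − 10 = e^3.2130 = 24.853, so t = 34.853.
T = 100·t = 3485 K → 3500 K to the nearest 100 K.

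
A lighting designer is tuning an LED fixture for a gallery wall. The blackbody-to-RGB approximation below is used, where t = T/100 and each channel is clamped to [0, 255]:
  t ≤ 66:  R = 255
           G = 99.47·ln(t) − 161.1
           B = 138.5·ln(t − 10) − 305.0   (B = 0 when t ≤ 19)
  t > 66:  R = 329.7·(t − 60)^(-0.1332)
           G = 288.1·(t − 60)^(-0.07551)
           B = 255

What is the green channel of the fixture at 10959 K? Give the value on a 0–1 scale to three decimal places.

t = 10959/100 = 109.59; the t > 66 branch applies.
G = 288.1·(109.59 − 60)^(-0.07551) = 288.1·49.59^(-0.07551) = 288.1·0.74470 = 214.548.
On a 0–1 scale: 214.548/255 = 0.8414 → 0.841.

0.841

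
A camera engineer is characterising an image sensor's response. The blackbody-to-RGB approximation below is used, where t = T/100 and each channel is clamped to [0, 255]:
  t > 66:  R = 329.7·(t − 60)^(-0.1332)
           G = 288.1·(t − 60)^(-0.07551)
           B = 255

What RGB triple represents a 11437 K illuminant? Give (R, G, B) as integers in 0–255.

(194, 213, 255)

t = 11437/100 = 114.37; the t > 66 branch applies.
R = 329.7·(114.37 − 60)^(-0.1332) = 329.7·54.37^(-0.1332) = 329.7·0.58729 = 193.628.
G = 288.1·(114.37 − 60)^(-0.07551) = 288.1·54.37^(-0.07551) = 288.1·0.73954 = 213.062.
B = 255 by definition for t > 66.
Rounded: (194, 213, 255).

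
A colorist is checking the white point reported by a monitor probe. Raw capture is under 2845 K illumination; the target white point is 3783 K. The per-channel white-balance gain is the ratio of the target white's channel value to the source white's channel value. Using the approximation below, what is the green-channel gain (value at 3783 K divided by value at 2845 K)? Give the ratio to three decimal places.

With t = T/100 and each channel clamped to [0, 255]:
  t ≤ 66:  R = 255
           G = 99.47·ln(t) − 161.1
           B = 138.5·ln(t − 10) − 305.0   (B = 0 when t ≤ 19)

At 2845 K (t = 28.45):
  G = 99.47·ln 28.45 − 161.1 = 99.47·3.3481 − 161.1 = 171.940.
At 3783 K (t = 37.83):
  G = 99.47·ln 37.83 − 161.1 = 99.47·3.6331 − 161.1 = 200.285.
Gain = 200.285 / 171.940 = 1.1649 → 1.165.

1.165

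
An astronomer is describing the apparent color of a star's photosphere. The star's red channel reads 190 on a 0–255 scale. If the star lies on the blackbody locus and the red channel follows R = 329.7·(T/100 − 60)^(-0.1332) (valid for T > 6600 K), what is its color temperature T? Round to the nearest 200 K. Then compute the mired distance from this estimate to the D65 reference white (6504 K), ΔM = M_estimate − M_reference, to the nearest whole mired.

(t − 60)^(-0.1332) = 190/329.7 = 0.57628.
t − 60 = 0.57628^(1/-0.1332) = 0.57628^(-7.508) = 62.667, so t = 122.667.
T = 100·t = 12267 K → 12200 K to the nearest 200 K.
M_estimate = 10⁶/12200 = 81.97; M_reference = 10⁶/6504 = 153.75.
ΔM = 81.97 − 153.75 = -71.78 → -72 mireds.

-72 mireds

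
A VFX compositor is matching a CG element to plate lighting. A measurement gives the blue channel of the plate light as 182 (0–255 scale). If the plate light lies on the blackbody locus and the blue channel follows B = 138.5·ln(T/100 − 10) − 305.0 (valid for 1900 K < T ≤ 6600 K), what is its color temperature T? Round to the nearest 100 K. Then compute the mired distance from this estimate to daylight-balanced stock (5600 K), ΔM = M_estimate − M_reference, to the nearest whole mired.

+49 mireds

ln(t − 10) = (182 + 305.0) / 138.5 = 3.5162.
t − 10 = e^3.5162 = 33.658, so t = 43.658.
T = 100·t = 4366 K → 4400 K to the nearest 100 K.
M_estimate = 10⁶/4400 = 227.27; M_reference = 10⁶/5600 = 178.57.
ΔM = 227.27 − 178.57 = 48.70 → +49 mireds.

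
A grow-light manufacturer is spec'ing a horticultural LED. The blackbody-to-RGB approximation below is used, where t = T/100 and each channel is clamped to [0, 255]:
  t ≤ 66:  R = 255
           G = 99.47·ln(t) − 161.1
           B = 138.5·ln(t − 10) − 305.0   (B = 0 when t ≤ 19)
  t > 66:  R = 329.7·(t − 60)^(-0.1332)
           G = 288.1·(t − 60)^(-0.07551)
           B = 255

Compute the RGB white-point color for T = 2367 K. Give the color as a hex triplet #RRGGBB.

t = 2367/100 = 23.67; the t ≤ 66 branch applies.
R = 255 by definition for t ≤ 66.
G = 99.47·ln 23.67 − 161.1 = 99.47·3.1642 − 161.1 = 153.644.
B = 138.5·ln(23.67 − 10) − 305.0 = 138.5·ln 13.67 − 305.0 = 138.5·2.6152 − 305.0 = 57.206.
Rounded: (255, 154, 57).
In hex: #FF9A39.

#FF9A39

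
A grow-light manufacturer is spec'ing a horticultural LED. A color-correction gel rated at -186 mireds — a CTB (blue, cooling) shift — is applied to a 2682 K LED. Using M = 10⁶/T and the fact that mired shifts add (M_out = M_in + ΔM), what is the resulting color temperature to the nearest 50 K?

5350 K

M_in = 10⁶/2682 = 372.86 mireds.
M_out = 372.86 + (-186) = 186.86 mireds.
T_out = 10⁶/186.86 = 5351.7 K → 5350 K.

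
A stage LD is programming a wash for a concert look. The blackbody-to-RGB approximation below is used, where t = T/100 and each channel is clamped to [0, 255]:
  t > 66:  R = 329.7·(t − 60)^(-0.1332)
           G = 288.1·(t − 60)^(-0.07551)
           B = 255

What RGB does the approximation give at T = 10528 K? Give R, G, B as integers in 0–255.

t = 10528/100 = 105.28; the t > 66 branch applies.
R = 329.7·(105.28 − 60)^(-0.1332) = 329.7·45.28^(-0.1332) = 329.7·0.60177 = 198.405.
G = 288.1·(105.28 − 60)^(-0.07551) = 288.1·45.28^(-0.07551) = 288.1·0.74983 = 216.026.
B = 255 by definition for t > 66.
Rounded: (198, 216, 255).

R=198, G=216, B=255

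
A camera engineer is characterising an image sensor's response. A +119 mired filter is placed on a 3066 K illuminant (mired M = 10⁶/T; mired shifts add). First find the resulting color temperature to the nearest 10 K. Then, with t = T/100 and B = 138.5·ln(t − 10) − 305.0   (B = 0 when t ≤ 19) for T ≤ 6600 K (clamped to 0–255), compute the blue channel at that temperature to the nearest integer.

M_in = 10⁶/3066 = 326.16; M_out = 326.16 + (+119) = 445.16.
T_out = 10⁶/445.16 = 2246.4 K → 2250 K; t = 22.5.
B = 138.5·ln(22.5 − 10) − 305.0 = 138.5·ln 12.5 − 305.0 = 138.5·2.5257 − 305.0 = 44.813.
Rounded: 45.

45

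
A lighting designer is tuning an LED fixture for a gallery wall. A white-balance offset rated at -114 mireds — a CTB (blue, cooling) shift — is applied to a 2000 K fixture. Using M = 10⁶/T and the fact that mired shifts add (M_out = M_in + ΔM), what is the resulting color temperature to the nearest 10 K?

M_in = 10⁶/2000 = 500.00 mireds.
M_out = 500.00 + (-114) = 386.00 mireds.
T_out = 10⁶/386.00 = 2590.7 K → 2590 K.

2590 K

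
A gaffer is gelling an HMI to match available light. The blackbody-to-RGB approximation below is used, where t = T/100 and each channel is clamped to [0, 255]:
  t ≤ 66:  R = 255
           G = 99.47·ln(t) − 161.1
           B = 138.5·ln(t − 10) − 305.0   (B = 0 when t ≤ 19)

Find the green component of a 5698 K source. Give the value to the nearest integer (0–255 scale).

241

t = 5698/100 = 56.98; the t ≤ 66 branch applies.
G = 99.47·ln 56.98 − 161.1 = 99.47·4.0427 − 161.1 = 241.027.
Rounded: 241.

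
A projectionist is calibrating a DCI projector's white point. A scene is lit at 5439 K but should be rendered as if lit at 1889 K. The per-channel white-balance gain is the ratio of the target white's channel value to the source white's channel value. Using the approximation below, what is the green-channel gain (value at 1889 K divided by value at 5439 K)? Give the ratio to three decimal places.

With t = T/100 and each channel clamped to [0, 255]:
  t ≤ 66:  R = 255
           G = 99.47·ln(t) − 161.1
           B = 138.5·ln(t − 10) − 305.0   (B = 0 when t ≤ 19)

0.555

At 5439 K (t = 54.39):
  G = 99.47·ln 54.39 − 161.1 = 99.47·3.9962 − 161.1 = 236.400.
At 1889 K (t = 18.89):
  G = 99.47·ln 18.89 − 161.1 = 99.47·2.9386 − 161.1 = 131.206.
Gain = 131.206 / 236.400 = 0.5550 → 0.555.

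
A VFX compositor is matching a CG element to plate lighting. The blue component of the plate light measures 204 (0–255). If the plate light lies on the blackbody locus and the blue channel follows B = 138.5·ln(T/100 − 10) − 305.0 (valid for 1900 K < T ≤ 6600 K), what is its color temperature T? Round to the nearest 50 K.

4950 K

ln(t − 10) = (204 + 305.0) / 138.5 = 3.6751.
t − 10 = e^3.6751 = 39.452, so t = 49.452.
T = 100·t = 4945 K → 4950 K to the nearest 50 K.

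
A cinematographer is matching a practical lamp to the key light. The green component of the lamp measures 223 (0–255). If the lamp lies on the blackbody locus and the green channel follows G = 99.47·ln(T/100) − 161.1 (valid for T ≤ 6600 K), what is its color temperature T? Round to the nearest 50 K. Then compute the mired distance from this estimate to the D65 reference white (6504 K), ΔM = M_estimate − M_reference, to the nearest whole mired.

ln t = (223 + 161.1) / 99.47 = 3.8615.
t = e^3.8615 = 47.535.
T = 100·t = 4753 K → 4750 K to the nearest 50 K.
M_estimate = 10⁶/4750 = 210.53; M_reference = 10⁶/6504 = 153.75.
ΔM = 210.53 − 153.75 = 56.77 → +57 mireds.

+57 mireds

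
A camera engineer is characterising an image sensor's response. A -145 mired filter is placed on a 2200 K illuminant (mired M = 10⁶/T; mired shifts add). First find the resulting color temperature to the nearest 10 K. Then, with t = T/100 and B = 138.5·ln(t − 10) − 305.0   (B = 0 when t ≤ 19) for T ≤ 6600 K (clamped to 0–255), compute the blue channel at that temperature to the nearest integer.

125

M_in = 10⁶/2200 = 454.55; M_out = 454.55 + (-145) = 309.55.
T_out = 10⁶/309.55 = 3230.5 K → 3230 K; t = 32.3.
B = 138.5·ln(32.3 − 10) − 305.0 = 138.5·ln 22.3 − 305.0 = 138.5·3.1046 − 305.0 = 124.985.
Rounded: 125.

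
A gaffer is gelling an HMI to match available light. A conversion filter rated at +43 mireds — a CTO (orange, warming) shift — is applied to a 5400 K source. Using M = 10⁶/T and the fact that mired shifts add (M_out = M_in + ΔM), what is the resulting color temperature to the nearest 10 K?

4380 K

M_in = 10⁶/5400 = 185.19 mireds.
M_out = 185.19 + (+43) = 228.19 mireds.
T_out = 10⁶/228.19 = 4382.4 K → 4380 K.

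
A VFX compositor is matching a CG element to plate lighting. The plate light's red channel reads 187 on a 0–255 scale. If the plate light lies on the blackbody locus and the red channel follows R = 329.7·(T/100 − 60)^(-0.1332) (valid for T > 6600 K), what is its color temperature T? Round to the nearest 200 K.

(t − 60)^(-0.1332) = 187/329.7 = 0.56718.
t − 60 = 0.56718^(1/-0.1332) = 0.56718^(-7.508) = 70.620, so t = 130.620.
T = 100·t = 13062 K → 13000 K to the nearest 200 K.

13000 K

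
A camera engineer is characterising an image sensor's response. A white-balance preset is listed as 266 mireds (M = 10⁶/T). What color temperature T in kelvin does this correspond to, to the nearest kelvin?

3759 K

T = 10⁶ / 266 = 3759.40 K → 3759 K.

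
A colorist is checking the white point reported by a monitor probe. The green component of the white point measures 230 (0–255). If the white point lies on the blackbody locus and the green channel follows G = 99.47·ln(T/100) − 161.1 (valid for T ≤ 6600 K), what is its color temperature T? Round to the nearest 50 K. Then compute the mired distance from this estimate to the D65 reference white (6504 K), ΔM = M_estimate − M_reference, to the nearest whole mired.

ln t = (230 + 161.1) / 99.47 = 3.9318.
t = e^3.9318 = 51.001.
T = 100·t = 5100 K → 5100 K to the nearest 50 K.
M_estimate = 10⁶/5100 = 196.08; M_reference = 10⁶/6504 = 153.75.
ΔM = 196.08 − 153.75 = 42.33 → +42 mireds.

+42 mireds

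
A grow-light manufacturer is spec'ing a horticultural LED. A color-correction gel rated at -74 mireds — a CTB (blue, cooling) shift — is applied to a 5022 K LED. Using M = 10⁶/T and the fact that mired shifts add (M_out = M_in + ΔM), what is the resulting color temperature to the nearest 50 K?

8000 K

M_in = 10⁶/5022 = 199.12 mireds.
M_out = 199.12 + (-74) = 125.12 mireds.
T_out = 10⁶/125.12 = 7992.1 K → 8000 K.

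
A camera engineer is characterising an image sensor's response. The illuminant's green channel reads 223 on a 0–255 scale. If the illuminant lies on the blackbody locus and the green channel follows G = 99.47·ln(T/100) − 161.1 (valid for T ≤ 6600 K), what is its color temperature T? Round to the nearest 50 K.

ln t = (223 + 161.1) / 99.47 = 3.8615.
t = e^3.8615 = 47.535.
T = 100·t = 4753 K → 4750 K to the nearest 50 K.

4750 K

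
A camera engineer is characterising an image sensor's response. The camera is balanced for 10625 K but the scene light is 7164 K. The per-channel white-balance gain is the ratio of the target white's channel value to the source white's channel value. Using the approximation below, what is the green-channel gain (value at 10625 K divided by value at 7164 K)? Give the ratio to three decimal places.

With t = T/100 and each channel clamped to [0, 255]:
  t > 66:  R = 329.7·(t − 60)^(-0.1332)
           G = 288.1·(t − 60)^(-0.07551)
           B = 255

0.901

At 7164 K (t = 71.64):
  G = 288.1·(71.64 − 60)^(-0.07551) = 288.1·11.64^(-0.07551) = 288.1·0.83083 = 239.361.
At 10625 K (t = 106.25):
  G = 288.1·(106.25 − 60)^(-0.07551) = 288.1·46.25^(-0.07551) = 288.1·0.74863 = 215.680.
Gain = 215.680 / 239.361 = 0.9011 → 0.901.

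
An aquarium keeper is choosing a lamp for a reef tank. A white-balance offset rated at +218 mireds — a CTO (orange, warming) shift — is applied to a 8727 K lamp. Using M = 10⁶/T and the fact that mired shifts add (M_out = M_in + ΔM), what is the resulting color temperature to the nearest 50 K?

M_in = 10⁶/8727 = 114.59 mireds.
M_out = 114.59 + (+218) = 332.59 mireds.
T_out = 10⁶/332.59 = 3006.7 K → 3000 K.

3000 K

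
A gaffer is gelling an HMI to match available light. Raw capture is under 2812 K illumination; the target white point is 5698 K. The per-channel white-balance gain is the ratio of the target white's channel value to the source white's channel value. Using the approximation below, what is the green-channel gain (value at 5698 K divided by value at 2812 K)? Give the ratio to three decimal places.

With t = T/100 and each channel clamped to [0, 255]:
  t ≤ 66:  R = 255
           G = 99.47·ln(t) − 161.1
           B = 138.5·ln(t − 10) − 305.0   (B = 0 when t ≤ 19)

1.411

At 2812 K (t = 28.12):
  G = 99.47·ln 28.12 − 161.1 = 99.47·3.3365 − 161.1 = 170.780.
At 5698 K (t = 56.98):
  G = 99.47·ln 56.98 − 161.1 = 99.47·4.0427 − 161.1 = 241.027.
Gain = 241.027 / 170.780 = 1.4113 → 1.411.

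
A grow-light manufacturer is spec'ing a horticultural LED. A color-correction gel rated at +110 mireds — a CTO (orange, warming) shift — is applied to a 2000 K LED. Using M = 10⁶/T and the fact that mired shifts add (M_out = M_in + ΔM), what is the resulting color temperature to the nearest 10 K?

1640 K

M_in = 10⁶/2000 = 500.00 mireds.
M_out = 500.00 + (+110) = 610.00 mireds.
T_out = 10⁶/610.00 = 1639.3 K → 1640 K.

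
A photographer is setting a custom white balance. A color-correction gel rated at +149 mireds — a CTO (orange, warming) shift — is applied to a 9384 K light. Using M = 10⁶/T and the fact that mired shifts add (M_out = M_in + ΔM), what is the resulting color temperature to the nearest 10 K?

M_in = 10⁶/9384 = 106.56 mireds.
M_out = 106.56 + (+149) = 255.56 mireds.
T_out = 10⁶/255.56 = 3912.9 K → 3910 K.

3910 K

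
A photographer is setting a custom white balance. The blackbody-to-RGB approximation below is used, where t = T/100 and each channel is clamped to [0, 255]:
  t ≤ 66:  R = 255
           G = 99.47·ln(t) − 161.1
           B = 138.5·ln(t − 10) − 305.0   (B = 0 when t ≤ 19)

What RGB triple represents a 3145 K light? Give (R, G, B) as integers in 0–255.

(255, 182, 120)

t = 3145/100 = 31.45; the t ≤ 66 branch applies.
R = 255 by definition for t ≤ 66.
G = 99.47·ln 31.45 − 161.1 = 99.47·3.4484 − 161.1 = 181.912.
B = 138.5·ln(31.45 − 10) − 305.0 = 138.5·ln 21.45 − 305.0 = 138.5·3.0657 − 305.0 = 119.603.
Rounded: (255, 182, 120).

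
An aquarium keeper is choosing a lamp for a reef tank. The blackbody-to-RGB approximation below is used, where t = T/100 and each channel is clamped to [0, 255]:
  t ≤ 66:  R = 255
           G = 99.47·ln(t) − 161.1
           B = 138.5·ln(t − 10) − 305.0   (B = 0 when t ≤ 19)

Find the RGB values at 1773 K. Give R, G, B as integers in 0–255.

R=255, G=125, B=0

t = 1773/100 = 17.73; the t ≤ 66 branch applies.
R = 255 by definition for t ≤ 66.
G = 99.47·ln 17.73 − 161.1 = 99.47·2.8753 − 161.1 = 124.902.
t = 17.73 ≤ 19, so B = 0.
Rounded: (255, 125, 0).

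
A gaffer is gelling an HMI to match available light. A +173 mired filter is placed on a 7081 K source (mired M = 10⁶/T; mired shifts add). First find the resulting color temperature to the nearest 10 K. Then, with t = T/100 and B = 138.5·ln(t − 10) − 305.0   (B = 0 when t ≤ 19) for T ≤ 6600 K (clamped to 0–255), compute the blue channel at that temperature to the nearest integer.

M_in = 10⁶/7081 = 141.22; M_out = 141.22 + (+173) = 314.22.
T_out = 10⁶/314.22 = 3182.5 K → 3180 K; t = 31.8.
B = 138.5·ln(31.8 − 10) − 305.0 = 138.5·ln 21.8 − 305.0 = 138.5·3.0819 − 305.0 = 121.845.
Rounded: 122.

122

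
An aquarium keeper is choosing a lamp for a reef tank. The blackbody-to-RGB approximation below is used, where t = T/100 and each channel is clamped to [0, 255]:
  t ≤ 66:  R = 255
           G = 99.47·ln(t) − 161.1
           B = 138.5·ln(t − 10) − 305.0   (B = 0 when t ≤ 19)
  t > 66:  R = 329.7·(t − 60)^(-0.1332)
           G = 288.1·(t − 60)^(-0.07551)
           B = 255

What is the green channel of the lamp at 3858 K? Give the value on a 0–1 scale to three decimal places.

0.793

t = 3858/100 = 38.58; the t ≤ 66 branch applies.
G = 99.47·ln 38.58 − 161.1 = 99.47·3.6527 − 161.1 = 202.237.
On a 0–1 scale: 202.237/255 = 0.7931 → 0.793.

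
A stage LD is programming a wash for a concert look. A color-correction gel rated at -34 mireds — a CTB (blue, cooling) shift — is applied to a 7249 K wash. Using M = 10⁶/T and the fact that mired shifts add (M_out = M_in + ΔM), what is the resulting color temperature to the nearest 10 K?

M_in = 10⁶/7249 = 137.95 mireds.
M_out = 137.95 + (-34) = 103.95 mireds.
T_out = 10⁶/103.95 = 9620.0 K → 9620 K.

9620 K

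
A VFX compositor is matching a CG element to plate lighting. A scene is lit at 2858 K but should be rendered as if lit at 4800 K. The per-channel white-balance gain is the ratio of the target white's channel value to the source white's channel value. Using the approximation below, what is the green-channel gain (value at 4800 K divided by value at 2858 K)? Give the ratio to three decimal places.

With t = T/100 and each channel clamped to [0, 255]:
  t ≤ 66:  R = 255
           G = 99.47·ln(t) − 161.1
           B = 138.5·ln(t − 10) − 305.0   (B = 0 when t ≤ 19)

At 2858 K (t = 28.58):
  G = 99.47·ln 28.58 − 161.1 = 99.47·3.3527 − 161.1 = 172.394.
At 4800 K (t = 48):
  G = 99.47·ln 48 − 161.1 = 99.47·3.8712 − 161.1 = 223.968.
Gain = 223.968 / 172.394 = 1.2992 → 1.299.

1.299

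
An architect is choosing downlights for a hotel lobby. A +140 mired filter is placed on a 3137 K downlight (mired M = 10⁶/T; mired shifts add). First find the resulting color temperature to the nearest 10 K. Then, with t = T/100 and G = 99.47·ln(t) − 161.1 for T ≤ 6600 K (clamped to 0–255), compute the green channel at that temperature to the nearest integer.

145

M_in = 10⁶/3137 = 318.78; M_out = 318.78 + (+140) = 458.78.
T_out = 10⁶/458.78 = 2179.7 K → 2180 K; t = 21.8.
G = 99.47·ln 21.8 − 161.1 = 99.47·3.0819 − 161.1 = 145.458.
Rounded: 145.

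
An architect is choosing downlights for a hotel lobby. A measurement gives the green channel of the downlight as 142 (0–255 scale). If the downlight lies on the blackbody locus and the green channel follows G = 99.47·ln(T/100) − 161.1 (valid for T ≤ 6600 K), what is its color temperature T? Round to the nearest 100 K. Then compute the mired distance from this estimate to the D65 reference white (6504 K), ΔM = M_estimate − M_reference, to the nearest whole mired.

ln t = (142 + 161.1) / 99.47 = 3.0471.
t = e^3.0471 = 21.055.
T = 100·t = 2106 K → 2100 K to the nearest 100 K.
M_estimate = 10⁶/2100 = 476.19; M_reference = 10⁶/6504 = 153.75.
ΔM = 476.19 − 153.75 = 322.44 → +322 mireds.

+322 mireds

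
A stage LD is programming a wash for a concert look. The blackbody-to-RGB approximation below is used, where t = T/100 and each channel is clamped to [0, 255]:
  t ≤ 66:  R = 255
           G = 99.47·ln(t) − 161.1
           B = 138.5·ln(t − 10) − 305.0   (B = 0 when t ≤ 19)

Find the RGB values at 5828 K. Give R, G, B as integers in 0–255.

t = 5828/100 = 58.28; the t ≤ 66 branch applies.
R = 255 by definition for t ≤ 66.
G = 99.47·ln 58.28 − 161.1 = 99.47·4.0653 − 161.1 = 243.271.
B = 138.5·ln(58.28 − 10) − 305.0 = 138.5·ln 48.28 − 305.0 = 138.5·3.8770 − 305.0 = 231.967.
Rounded: (255, 243, 232).

R=255, G=243, B=232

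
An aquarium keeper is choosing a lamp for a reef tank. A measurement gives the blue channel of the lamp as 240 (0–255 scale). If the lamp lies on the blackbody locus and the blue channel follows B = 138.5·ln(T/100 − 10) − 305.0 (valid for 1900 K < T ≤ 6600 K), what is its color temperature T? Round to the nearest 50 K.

6100 K

ln(t − 10) = (240 + 305.0) / 138.5 = 3.9350.
t − 10 = e^3.9350 = 51.163, so t = 61.163.
T = 100·t = 6116 K → 6100 K to the nearest 50 K.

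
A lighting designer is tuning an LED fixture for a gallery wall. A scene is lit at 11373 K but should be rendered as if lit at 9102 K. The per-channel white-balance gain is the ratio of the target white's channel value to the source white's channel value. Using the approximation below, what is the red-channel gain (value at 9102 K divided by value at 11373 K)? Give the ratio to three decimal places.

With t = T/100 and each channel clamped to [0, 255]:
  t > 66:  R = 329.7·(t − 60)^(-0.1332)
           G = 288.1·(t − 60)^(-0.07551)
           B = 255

1.076

At 11373 K (t = 113.73):
  R = 329.7·(113.73 − 60)^(-0.1332) = 329.7·53.73^(-0.1332) = 329.7·0.58821 = 193.934.
At 9102 K (t = 91.02):
  R = 329.7·(91.02 − 60)^(-0.1332) = 329.7·31.02^(-0.1332) = 329.7·0.63287 = 208.657.
Gain = 208.657 / 193.934 = 1.0759 → 1.076.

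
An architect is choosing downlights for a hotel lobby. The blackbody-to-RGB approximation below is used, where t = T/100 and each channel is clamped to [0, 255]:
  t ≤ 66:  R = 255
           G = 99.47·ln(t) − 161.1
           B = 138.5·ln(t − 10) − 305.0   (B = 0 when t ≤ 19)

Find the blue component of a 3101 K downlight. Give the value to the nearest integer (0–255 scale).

t = 3101/100 = 31.01; the t ≤ 66 branch applies.
B = 138.5·ln(31.01 − 10) − 305.0 = 138.5·ln 21.01 − 305.0 = 138.5·3.0450 − 305.0 = 116.732.
Rounded: 117.

117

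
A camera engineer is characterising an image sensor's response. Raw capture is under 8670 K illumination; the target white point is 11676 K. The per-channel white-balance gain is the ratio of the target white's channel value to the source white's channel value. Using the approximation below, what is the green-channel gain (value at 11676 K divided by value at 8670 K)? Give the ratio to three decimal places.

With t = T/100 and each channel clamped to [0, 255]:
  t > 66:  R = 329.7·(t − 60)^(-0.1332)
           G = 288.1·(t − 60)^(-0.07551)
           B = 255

0.945

At 8670 K (t = 86.7):
  G = 288.1·(86.7 − 60)^(-0.07551) = 288.1·26.7^(-0.07551) = 288.1·0.78034 = 224.816.
At 11676 K (t = 116.76):
  G = 288.1·(116.76 − 60)^(-0.07551) = 288.1·56.76^(-0.07551) = 288.1·0.73714 = 212.371.
Gain = 212.371 / 224.816 = 0.9446 → 0.945.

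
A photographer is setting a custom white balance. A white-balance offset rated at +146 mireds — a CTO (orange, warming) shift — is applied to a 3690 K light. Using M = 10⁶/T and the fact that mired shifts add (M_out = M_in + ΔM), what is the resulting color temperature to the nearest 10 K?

2400 K

M_in = 10⁶/3690 = 271.00 mireds.
M_out = 271.00 + (+146) = 417.00 mireds.
T_out = 10⁶/417.00 = 2398.1 K → 2400 K.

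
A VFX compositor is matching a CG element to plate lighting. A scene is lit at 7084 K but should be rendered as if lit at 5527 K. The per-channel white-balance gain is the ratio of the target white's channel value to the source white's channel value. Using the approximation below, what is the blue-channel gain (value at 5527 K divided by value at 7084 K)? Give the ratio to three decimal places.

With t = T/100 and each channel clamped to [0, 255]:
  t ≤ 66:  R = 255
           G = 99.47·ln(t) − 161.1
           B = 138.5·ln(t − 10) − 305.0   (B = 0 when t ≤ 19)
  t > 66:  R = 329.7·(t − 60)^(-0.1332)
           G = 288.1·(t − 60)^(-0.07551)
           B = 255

0.875

At 7084 K (t = 70.84):
  B = 255 by definition for t > 66.
At 5527 K (t = 55.27):
  B = 138.5·ln(55.27 − 10) − 305.0 = 138.5·ln 45.27 − 305.0 = 138.5·3.8126 − 305.0 = 223.051.
Gain = 223.051 / 255.000 = 0.8747 → 0.875.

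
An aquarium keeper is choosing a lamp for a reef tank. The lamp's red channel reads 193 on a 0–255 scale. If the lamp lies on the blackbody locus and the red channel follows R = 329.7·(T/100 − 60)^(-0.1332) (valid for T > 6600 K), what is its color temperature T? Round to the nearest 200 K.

(t − 60)^(-0.1332) = 193/329.7 = 0.58538.
t − 60 = 0.58538^(1/-0.1332) = 0.58538^(-7.508) = 55.713, so t = 115.713.
T = 100·t = 11571 K → 11600 K to the nearest 200 K.

11600 K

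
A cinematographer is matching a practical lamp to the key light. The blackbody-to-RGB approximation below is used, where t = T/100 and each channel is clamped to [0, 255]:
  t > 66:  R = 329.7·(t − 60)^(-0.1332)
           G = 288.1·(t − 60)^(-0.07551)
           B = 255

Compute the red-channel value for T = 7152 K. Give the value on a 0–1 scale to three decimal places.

t = 7152/100 = 71.52; the t > 66 branch applies.
R = 329.7·(71.52 − 60)^(-0.1332) = 329.7·11.52^(-0.1332) = 329.7·0.72213 = 238.086.
On a 0–1 scale: 238.086/255 = 0.9337 → 0.934.

0.934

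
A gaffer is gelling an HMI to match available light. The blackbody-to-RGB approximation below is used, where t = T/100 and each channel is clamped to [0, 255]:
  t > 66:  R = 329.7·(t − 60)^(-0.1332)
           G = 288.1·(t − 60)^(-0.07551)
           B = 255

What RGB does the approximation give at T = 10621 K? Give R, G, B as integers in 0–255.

t = 10621/100 = 106.21; the t > 66 branch applies.
R = 329.7·(106.21 − 60)^(-0.1332) = 329.7·46.21^(-0.1332) = 329.7·0.60015 = 197.868.
G = 288.1·(106.21 − 60)^(-0.07551) = 288.1·46.21^(-0.07551) = 288.1·0.74868 = 215.694.
B = 255 by definition for t > 66.
Rounded: (198, 216, 255).

R=198, G=216, B=255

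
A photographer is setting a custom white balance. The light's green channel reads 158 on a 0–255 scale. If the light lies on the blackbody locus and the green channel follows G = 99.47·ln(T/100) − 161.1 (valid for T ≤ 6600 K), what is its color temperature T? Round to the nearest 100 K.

2500 K

ln t = (158 + 161.1) / 99.47 = 3.2080.
t = e^3.2080 = 24.730.
T = 100·t = 2473 K → 2500 K to the nearest 100 K.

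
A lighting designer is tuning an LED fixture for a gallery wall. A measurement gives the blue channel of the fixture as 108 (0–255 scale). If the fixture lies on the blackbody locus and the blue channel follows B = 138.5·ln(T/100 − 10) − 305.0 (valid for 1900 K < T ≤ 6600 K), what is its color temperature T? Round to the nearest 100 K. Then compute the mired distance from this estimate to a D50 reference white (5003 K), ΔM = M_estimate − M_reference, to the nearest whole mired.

+133 mireds

ln(t − 10) = (108 + 305.0) / 138.5 = 2.9819.
t − 10 = e^2.9819 = 19.726, so t = 29.726.
T = 100·t = 2973 K → 3000 K to the nearest 100 K.
M_estimate = 10⁶/3000 = 333.33; M_reference = 10⁶/5003 = 199.88.
ΔM = 333.33 − 199.88 = 133.45 → +133 mireds.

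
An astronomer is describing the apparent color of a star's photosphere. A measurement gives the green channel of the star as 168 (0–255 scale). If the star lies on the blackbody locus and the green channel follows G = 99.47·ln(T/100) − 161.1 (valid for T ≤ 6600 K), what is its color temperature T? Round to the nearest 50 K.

ln t = (168 + 161.1) / 99.47 = 3.3085.
t = e^3.3085 = 27.345.
T = 100·t = 2735 K → 2750 K to the nearest 50 K.

2750 K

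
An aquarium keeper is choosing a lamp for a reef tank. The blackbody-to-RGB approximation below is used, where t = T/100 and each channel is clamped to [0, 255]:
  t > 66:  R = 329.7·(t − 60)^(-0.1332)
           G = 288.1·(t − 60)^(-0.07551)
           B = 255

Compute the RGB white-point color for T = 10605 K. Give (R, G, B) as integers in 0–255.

(198, 216, 255)

t = 10605/100 = 106.05; the t > 66 branch applies.
R = 329.7·(106.05 − 60)^(-0.1332) = 329.7·46.05^(-0.1332) = 329.7·0.60042 = 197.960.
G = 288.1·(106.05 − 60)^(-0.07551) = 288.1·46.05^(-0.07551) = 288.1·0.74888 = 215.751.
B = 255 by definition for t > 66.
Rounded: (198, 216, 255).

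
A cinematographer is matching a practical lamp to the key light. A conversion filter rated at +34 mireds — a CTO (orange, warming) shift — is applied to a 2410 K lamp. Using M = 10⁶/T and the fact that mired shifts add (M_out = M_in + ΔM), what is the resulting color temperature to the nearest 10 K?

M_in = 10⁶/2410 = 414.94 mireds.
M_out = 414.94 + (+34) = 448.94 mireds.
T_out = 10⁶/448.94 = 2227.5 K → 2230 K.

2230 K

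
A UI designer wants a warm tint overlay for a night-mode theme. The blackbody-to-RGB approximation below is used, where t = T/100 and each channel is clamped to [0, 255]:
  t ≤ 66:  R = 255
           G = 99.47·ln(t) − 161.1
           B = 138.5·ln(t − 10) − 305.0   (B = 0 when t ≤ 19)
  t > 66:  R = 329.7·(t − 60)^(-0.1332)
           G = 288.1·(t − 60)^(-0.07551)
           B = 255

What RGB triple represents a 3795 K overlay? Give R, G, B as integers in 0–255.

t = 3795/100 = 37.95; the t ≤ 66 branch applies.
R = 255 by definition for t ≤ 66.
G = 99.47·ln 37.95 − 161.1 = 99.47·3.6363 − 161.1 = 200.600.
B = 138.5·ln(37.95 − 10) − 305.0 = 138.5·ln 27.95 − 305.0 = 138.5·3.3304 − 305.0 = 156.263.
Rounded: (255, 201, 156).

R=255, G=201, B=156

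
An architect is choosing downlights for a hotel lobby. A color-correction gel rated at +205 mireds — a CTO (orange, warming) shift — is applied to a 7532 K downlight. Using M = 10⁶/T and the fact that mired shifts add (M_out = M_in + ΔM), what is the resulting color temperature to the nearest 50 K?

M_in = 10⁶/7532 = 132.77 mireds.
M_out = 132.77 + (+205) = 337.77 mireds.
T_out = 10⁶/337.77 = 2960.6 K → 2950 K.

2950 K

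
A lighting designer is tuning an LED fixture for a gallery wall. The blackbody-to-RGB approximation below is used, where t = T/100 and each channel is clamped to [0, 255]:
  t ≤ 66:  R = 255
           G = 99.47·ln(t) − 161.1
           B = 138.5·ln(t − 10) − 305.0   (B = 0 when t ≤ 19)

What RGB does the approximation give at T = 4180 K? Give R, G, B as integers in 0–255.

t = 4180/100 = 41.8; the t ≤ 66 branch applies.
R = 255 by definition for t ≤ 66.
G = 99.47·ln 41.8 − 161.1 = 99.47·3.7329 − 161.1 = 210.211.
B = 138.5·ln(41.8 − 10) − 305.0 = 138.5·ln 31.8 − 305.0 = 138.5·3.4595 − 305.0 = 174.136.
Rounded: (255, 210, 174).

R=255, G=210, B=174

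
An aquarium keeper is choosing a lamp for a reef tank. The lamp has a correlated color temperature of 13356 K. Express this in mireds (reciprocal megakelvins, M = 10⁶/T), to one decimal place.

M = 10⁶ / 13356 = 74.873 → 74.9 mireds.

74.9 mireds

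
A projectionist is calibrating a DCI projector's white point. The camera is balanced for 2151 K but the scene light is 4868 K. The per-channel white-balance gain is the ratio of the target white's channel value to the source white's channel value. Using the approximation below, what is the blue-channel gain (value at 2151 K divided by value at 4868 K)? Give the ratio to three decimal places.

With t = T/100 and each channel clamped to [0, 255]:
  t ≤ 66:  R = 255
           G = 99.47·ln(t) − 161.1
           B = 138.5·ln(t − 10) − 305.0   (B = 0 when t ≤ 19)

At 4868 K (t = 48.68):
  B = 138.5·ln(48.68 − 10) − 305.0 = 138.5·ln 38.68 − 305.0 = 138.5·3.6553 − 305.0 = 201.262.
At 2151 K (t = 21.51):
  B = 138.5·ln(21.51 − 10) − 305.0 = 138.5·ln 11.51 − 305.0 = 138.5·2.4432 − 305.0 = 33.385.
Gain = 33.385 / 201.262 = 0.1659 → 0.166.

0.166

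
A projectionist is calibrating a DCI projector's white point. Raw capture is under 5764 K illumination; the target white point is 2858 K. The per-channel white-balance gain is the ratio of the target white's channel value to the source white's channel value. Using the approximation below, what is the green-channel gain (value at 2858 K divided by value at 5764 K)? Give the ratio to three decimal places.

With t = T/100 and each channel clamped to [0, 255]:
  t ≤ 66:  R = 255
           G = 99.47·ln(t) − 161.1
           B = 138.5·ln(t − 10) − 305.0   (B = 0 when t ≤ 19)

At 5764 K (t = 57.64):
  G = 99.47·ln 57.64 − 161.1 = 99.47·4.0542 − 161.1 = 242.173.
At 2858 K (t = 28.58):
  G = 99.47·ln 28.58 − 161.1 = 99.47·3.3527 − 161.1 = 172.394.
Gain = 172.394 / 242.173 = 0.7119 → 0.712.

0.712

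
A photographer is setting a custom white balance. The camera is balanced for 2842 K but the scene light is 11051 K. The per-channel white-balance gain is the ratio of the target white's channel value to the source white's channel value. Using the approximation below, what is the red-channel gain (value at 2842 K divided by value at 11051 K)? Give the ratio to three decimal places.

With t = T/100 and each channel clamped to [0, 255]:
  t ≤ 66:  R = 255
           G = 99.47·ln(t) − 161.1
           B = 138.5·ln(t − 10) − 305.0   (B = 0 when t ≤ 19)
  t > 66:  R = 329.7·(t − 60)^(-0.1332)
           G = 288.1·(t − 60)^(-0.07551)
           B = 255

1.304

At 11051 K (t = 110.51):
  R = 329.7·(110.51 − 60)^(-0.1332) = 329.7·50.51^(-0.1332) = 329.7·0.59308 = 195.537.
At 2842 K (t = 28.42):
  R = 255 by definition for t ≤ 66.
Gain = 255.000 / 195.537 = 1.3041 → 1.304.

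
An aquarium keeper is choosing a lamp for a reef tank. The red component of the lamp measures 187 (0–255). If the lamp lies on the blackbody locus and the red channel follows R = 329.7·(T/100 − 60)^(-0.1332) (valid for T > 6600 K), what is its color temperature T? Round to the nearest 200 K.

13000 K

(t − 60)^(-0.1332) = 187/329.7 = 0.56718.
t − 60 = 0.56718^(1/-0.1332) = 0.56718^(-7.508) = 70.620, so t = 130.620.
T = 100·t = 13062 K → 13000 K to the nearest 200 K.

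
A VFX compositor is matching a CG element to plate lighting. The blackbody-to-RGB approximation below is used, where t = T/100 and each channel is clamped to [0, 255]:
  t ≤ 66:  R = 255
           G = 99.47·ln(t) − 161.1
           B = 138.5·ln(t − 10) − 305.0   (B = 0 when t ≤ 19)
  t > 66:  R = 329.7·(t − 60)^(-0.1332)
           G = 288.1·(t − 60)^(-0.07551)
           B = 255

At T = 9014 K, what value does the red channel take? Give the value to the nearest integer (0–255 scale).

209

t = 9014/100 = 90.14; the t > 66 branch applies.
R = 329.7·(90.14 − 60)^(-0.1332) = 329.7·30.14^(-0.1332) = 329.7·0.63530 = 209.458.
Rounded: 209.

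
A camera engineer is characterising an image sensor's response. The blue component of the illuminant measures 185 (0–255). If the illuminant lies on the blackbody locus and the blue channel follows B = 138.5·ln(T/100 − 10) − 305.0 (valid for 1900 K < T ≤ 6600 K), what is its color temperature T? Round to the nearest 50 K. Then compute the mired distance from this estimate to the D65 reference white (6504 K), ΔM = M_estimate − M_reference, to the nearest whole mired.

ln(t − 10) = (185 + 305.0) / 138.5 = 3.5379.
t − 10 = e^3.5379 = 34.395, so t = 44.395.
T = 100·t = 4439 K → 4450 K to the nearest 50 K.
M_estimate = 10⁶/4450 = 224.72; M_reference = 10⁶/6504 = 153.75.
ΔM = 224.72 − 153.75 = 70.97 → +71 mireds.

+71 mireds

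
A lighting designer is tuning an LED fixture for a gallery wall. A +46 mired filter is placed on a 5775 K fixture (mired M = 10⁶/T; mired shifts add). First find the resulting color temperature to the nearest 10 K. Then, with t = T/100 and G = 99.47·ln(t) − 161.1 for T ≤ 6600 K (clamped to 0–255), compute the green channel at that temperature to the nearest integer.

219

M_in = 10⁶/5775 = 173.16; M_out = 173.16 + (+46) = 219.16.
T_out = 10⁶/219.16 = 4562.9 K → 4560 K; t = 45.6.
G = 99.47·ln 45.6 − 161.1 = 99.47·3.8199 − 161.1 = 218.866.
Rounded: 219.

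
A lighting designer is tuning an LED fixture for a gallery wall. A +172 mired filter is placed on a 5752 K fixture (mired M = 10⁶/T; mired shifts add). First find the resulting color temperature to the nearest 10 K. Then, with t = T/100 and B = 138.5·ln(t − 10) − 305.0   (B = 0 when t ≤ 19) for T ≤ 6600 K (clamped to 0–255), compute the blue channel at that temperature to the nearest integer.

M_in = 10⁶/5752 = 173.85; M_out = 173.85 + (+172) = 345.85.
T_out = 10⁶/345.85 = 2891.4 K → 2890 K; t = 28.9.
B = 138.5·ln(28.9 − 10) − 305.0 = 138.5·ln 18.9 − 305.0 = 138.5·2.9392 − 305.0 = 102.074.
Rounded: 102.

102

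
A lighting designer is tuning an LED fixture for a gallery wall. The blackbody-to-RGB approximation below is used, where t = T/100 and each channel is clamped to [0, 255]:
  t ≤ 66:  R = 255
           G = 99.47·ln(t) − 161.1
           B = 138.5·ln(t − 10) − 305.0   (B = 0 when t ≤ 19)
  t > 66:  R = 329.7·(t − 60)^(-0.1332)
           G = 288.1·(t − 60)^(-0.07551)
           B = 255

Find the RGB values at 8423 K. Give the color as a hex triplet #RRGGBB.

t = 8423/100 = 84.23; the t > 66 branch applies.
R = 329.7·(84.23 − 60)^(-0.1332) = 329.7·24.23^(-0.1332) = 329.7·0.65404 = 215.637.
G = 288.1·(84.23 − 60)^(-0.07551) = 288.1·24.23^(-0.07551) = 288.1·0.78608 = 226.470.
B = 255 by definition for t > 66.
Rounded: (216, 226, 255).
In hex: #D8E2FF.

#D8E2FF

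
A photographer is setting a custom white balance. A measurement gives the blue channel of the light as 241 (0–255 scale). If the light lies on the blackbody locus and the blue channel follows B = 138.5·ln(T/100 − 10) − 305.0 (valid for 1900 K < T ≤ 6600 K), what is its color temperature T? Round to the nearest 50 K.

6150 K

ln(t − 10) = (241 + 305.0) / 138.5 = 3.9422.
t − 10 = e^3.9422 = 51.534, so t = 61.534.
T = 100·t = 6153 K → 6150 K to the nearest 50 K.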